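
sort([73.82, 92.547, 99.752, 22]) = [22, 73.82, 92.547, 99.752]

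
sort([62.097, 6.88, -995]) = [-995, 6.88, 62.097]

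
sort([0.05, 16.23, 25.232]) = [0.05, 16.23, 25.232]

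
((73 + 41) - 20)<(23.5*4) False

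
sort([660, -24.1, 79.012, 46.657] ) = [-24.1, 46.657, 79.012, 660]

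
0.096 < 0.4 True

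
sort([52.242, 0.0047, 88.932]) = [0.0047, 52.242, 88.932]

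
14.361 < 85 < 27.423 False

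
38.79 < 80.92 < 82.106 True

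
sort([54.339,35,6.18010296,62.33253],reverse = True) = [62.33253,54.339,35,6.18010296]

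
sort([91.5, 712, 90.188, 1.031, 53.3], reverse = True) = [712, 91.5, 90.188, 53.3, 1.031]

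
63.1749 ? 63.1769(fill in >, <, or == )<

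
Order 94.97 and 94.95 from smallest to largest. 94.95, 94.97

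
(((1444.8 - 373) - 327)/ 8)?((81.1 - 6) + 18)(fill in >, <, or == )==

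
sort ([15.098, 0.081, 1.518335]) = [0.081, 1.518335, 15.098]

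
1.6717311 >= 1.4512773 True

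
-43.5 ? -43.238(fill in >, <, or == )<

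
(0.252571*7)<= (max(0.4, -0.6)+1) False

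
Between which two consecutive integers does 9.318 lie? 9 and 10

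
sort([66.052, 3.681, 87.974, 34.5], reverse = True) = [87.974, 66.052, 34.5, 3.681]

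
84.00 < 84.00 False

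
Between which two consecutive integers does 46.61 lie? 46 and 47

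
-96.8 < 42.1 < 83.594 True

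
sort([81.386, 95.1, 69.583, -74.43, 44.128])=[-74.43, 44.128, 69.583, 81.386, 95.1]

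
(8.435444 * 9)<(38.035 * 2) True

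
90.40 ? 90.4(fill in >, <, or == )==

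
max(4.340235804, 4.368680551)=4.368680551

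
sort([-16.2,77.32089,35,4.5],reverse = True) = [77.32089,35,4.5,-16.2]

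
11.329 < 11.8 True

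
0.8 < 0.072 False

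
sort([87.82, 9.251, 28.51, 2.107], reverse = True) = [87.82, 28.51, 9.251, 2.107]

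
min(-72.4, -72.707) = -72.707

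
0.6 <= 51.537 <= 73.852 True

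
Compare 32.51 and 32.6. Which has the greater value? 32.6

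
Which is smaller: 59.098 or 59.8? 59.098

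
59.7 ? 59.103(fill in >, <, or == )>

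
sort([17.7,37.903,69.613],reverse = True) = [69.613,37.903,17.7]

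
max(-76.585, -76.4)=-76.4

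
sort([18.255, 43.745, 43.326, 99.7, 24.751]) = [18.255, 24.751, 43.326, 43.745, 99.7]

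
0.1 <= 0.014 False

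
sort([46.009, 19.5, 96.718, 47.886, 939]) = [19.5, 46.009, 47.886, 96.718, 939]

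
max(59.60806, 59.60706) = 59.60806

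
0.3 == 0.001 False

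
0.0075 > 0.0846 False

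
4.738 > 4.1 True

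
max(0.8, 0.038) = 0.8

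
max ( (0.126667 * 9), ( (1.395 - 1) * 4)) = 1.58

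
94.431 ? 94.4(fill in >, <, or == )>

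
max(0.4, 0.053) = 0.4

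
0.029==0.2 False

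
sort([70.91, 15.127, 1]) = [1, 15.127, 70.91]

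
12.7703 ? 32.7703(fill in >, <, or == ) <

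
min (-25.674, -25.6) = -25.674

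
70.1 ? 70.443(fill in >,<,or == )<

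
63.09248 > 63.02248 True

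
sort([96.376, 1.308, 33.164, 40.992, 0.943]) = [0.943, 1.308, 33.164, 40.992, 96.376]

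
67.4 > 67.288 True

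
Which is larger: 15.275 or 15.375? 15.375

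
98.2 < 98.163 False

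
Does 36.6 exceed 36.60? No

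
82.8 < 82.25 False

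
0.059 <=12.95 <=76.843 True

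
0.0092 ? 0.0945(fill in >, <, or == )<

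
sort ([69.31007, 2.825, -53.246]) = [-53.246, 2.825, 69.31007]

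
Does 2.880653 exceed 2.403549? Yes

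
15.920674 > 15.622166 True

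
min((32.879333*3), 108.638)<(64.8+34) True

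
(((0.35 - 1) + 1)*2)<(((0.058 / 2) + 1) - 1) False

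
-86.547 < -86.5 True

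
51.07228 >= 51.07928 False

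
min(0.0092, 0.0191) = 0.0092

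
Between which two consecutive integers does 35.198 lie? 35 and 36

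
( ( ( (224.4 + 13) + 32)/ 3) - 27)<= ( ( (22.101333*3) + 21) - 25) False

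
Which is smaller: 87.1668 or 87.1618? 87.1618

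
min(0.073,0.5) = 0.073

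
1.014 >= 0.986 True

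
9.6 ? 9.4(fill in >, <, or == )>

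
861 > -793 True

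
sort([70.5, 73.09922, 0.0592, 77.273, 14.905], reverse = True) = [77.273, 73.09922, 70.5, 14.905, 0.0592]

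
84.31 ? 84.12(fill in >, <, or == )>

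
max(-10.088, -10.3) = -10.088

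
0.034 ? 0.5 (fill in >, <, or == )<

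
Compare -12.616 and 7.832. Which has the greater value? 7.832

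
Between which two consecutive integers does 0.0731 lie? 0 and 1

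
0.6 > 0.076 True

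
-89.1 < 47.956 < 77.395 True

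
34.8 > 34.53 True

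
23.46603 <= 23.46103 False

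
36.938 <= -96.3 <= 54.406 False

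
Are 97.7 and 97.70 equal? Yes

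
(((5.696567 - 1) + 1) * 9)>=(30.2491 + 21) True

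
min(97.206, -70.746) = -70.746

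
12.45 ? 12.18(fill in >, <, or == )>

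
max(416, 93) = 416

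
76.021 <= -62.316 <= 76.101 False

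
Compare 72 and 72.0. They are equal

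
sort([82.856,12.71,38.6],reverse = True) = [82.856,38.6,12.71]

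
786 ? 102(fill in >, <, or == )>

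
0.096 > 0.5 False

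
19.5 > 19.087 True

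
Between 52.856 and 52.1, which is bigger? 52.856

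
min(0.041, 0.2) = 0.041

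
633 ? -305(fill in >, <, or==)>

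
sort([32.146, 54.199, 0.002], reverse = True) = [54.199, 32.146, 0.002]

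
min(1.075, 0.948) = 0.948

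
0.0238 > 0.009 True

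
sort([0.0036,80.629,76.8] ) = [0.0036,76.8,80.629]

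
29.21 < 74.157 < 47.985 False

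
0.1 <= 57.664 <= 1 False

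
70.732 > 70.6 True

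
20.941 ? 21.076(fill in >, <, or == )<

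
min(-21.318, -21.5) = -21.5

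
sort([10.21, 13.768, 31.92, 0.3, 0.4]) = [0.3, 0.4, 10.21, 13.768, 31.92]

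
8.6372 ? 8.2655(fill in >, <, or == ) >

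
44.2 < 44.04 False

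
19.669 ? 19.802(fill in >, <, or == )<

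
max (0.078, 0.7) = 0.7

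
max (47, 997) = 997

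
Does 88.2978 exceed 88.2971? Yes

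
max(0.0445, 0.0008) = 0.0445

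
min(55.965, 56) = 55.965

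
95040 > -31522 True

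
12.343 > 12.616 False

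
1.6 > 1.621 False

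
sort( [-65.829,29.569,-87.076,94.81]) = [-87.076,-65.829,29.569,94.81]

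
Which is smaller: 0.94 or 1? 0.94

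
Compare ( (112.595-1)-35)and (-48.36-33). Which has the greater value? ( (112.595-1)-35)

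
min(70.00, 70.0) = 70.00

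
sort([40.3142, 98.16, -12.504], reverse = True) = [98.16, 40.3142, -12.504]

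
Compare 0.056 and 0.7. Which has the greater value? 0.7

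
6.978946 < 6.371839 False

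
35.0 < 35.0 False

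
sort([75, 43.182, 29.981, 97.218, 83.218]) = [29.981, 43.182, 75, 83.218, 97.218]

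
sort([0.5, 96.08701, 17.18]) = [0.5, 17.18, 96.08701]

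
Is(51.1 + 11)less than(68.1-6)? No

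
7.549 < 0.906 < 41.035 False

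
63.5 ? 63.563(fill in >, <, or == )<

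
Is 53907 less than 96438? Yes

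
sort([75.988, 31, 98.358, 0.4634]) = [0.4634, 31, 75.988, 98.358]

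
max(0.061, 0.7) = 0.7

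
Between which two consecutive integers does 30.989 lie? 30 and 31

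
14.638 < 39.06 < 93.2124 True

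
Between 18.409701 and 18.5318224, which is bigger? 18.5318224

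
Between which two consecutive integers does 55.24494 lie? 55 and 56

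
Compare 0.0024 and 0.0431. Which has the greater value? 0.0431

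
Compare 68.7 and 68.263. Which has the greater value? 68.7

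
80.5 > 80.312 True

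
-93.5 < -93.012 True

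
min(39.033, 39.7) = 39.033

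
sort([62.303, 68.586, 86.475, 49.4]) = [49.4, 62.303, 68.586, 86.475]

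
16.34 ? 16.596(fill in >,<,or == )<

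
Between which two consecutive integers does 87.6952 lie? 87 and 88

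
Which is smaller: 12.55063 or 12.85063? 12.55063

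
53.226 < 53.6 True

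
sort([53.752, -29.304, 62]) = [-29.304, 53.752, 62]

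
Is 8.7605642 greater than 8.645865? Yes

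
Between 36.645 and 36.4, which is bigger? 36.645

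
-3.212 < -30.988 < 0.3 False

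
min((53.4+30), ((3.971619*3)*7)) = 83.4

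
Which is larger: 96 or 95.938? 96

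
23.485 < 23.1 False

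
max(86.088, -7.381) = 86.088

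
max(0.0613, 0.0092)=0.0613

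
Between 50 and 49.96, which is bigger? 50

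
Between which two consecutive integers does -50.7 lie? -51 and -50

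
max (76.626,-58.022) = 76.626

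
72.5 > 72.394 True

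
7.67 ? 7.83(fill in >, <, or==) <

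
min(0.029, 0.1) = 0.029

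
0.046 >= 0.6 False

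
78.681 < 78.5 False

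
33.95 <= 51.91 True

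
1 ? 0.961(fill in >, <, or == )>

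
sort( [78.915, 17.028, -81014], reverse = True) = [78.915, 17.028, -81014]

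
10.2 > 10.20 False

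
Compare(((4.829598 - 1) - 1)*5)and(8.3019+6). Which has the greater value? (8.3019+6)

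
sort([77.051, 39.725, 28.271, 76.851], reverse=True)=[77.051, 76.851, 39.725, 28.271]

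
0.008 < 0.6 True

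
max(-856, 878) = 878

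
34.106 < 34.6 True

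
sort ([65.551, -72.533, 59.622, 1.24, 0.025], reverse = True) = [65.551, 59.622, 1.24, 0.025, -72.533]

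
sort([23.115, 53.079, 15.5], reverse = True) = [53.079, 23.115, 15.5]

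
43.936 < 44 True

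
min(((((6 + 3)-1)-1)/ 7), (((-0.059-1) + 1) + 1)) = 0.941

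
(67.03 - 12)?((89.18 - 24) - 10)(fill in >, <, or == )<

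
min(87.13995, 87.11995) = 87.11995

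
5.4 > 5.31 True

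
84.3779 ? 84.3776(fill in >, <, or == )>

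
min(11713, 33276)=11713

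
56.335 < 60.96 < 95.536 True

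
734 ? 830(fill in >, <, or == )<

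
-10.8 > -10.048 False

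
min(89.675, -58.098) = -58.098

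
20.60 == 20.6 True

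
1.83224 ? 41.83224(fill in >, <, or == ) <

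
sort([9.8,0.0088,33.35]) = [0.0088,9.8,33.35]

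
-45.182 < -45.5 False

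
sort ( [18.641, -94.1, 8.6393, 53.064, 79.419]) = [-94.1, 8.6393, 18.641, 53.064, 79.419]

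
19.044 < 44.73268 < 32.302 False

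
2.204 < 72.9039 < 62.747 False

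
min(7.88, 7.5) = 7.5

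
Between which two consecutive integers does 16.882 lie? 16 and 17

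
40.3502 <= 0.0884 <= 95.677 False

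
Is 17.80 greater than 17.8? No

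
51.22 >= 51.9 False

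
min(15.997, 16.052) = 15.997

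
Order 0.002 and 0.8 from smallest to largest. 0.002, 0.8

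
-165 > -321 True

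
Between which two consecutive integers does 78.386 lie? 78 and 79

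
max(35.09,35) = 35.09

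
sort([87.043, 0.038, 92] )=[0.038, 87.043, 92]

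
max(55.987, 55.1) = 55.987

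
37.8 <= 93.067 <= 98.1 True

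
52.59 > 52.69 False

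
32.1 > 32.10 False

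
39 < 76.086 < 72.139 False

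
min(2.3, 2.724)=2.3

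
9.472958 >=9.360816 True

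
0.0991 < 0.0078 False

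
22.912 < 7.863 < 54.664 False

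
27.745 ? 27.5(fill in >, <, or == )>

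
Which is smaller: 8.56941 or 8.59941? 8.56941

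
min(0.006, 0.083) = 0.006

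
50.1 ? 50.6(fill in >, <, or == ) <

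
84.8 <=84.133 False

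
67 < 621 True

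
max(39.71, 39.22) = 39.71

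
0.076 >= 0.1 False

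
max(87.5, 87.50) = 87.50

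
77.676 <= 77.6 False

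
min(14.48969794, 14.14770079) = 14.14770079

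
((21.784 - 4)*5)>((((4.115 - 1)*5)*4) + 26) True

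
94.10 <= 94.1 True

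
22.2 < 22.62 True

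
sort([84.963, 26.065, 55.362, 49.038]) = [26.065, 49.038, 55.362, 84.963]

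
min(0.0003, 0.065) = 0.0003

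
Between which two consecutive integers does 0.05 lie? 0 and 1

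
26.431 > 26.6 False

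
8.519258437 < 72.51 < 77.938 True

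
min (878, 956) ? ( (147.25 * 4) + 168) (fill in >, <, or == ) >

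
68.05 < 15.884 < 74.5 False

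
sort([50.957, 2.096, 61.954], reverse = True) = [61.954, 50.957, 2.096]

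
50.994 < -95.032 False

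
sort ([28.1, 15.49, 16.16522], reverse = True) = [28.1, 16.16522, 15.49]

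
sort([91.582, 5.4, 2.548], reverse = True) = [91.582, 5.4, 2.548]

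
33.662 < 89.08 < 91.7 True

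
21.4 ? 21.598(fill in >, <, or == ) <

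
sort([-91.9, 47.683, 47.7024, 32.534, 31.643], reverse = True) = [47.7024, 47.683, 32.534, 31.643, -91.9]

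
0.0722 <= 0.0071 False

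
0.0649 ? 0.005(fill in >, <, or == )>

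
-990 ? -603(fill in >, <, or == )<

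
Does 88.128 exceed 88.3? No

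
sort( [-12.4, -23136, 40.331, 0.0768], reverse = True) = [40.331, 0.0768, -12.4, -23136]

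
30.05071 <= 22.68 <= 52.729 False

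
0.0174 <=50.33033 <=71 True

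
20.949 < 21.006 True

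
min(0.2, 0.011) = 0.011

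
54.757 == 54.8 False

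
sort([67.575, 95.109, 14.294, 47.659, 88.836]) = [14.294, 47.659, 67.575, 88.836, 95.109]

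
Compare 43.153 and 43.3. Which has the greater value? 43.3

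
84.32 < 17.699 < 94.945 False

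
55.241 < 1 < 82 False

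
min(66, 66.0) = 66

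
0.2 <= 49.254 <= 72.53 True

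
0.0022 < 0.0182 True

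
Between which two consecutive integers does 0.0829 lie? 0 and 1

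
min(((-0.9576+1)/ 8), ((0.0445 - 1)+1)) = 0.0053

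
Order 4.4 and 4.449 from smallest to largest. 4.4, 4.449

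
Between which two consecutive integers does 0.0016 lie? 0 and 1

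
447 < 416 False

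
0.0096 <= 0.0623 True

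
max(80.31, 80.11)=80.31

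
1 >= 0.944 True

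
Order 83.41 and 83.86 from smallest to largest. 83.41, 83.86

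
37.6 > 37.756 False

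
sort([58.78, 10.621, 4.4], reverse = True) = [58.78, 10.621, 4.4]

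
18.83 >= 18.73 True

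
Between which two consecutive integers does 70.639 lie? 70 and 71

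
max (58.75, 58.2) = 58.75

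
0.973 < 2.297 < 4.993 True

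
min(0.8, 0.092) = 0.092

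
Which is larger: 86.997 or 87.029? 87.029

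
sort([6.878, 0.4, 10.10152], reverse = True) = [10.10152, 6.878, 0.4]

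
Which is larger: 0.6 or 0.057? 0.6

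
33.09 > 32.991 True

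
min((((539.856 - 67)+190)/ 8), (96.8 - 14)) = 82.8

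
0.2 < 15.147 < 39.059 True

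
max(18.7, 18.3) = 18.7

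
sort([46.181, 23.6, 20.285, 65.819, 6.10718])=[6.10718, 20.285, 23.6, 46.181, 65.819]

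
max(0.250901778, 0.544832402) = 0.544832402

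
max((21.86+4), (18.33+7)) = 25.86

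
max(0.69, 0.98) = 0.98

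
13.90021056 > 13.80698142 True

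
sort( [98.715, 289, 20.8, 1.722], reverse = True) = [289, 98.715, 20.8, 1.722]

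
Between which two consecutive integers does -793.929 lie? -794 and -793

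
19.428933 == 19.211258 False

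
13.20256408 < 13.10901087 False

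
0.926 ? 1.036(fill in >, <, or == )<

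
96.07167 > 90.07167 True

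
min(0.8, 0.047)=0.047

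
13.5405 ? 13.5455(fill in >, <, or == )<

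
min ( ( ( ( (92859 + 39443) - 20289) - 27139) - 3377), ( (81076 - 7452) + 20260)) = 81497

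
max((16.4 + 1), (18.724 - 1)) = 17.724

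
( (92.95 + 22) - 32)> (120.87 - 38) True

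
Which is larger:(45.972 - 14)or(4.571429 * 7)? (4.571429 * 7)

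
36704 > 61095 False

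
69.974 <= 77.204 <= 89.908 True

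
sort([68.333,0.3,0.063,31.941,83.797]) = [0.063,0.3,31.941,68.333,83.797]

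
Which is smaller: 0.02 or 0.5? 0.02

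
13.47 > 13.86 False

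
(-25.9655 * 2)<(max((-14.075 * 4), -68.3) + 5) True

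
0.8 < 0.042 False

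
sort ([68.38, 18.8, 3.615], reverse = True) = [68.38, 18.8, 3.615]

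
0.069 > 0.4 False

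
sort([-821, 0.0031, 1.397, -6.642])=[-821, -6.642, 0.0031, 1.397]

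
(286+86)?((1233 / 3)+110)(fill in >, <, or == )<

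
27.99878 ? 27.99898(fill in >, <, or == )<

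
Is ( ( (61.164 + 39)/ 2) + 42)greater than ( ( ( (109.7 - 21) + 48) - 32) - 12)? No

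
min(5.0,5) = 5.0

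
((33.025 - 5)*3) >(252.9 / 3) False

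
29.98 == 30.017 False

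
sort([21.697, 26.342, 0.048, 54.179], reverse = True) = [54.179, 26.342, 21.697, 0.048]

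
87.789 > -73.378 True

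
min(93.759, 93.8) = 93.759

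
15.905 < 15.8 False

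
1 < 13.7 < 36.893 True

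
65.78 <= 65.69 False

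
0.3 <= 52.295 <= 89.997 True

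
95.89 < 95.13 False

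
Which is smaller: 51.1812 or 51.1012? 51.1012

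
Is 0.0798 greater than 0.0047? Yes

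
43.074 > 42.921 True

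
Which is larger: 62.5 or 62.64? 62.64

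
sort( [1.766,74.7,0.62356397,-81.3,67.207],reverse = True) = [74.7,67.207,1.766,0.62356397,-81.3]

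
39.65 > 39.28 True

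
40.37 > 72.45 False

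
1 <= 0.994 False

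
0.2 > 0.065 True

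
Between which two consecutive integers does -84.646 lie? -85 and -84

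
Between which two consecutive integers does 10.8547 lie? 10 and 11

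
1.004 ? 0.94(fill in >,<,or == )>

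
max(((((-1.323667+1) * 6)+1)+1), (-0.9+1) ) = 0.1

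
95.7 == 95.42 False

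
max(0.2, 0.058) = 0.2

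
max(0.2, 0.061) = 0.2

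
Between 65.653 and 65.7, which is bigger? 65.7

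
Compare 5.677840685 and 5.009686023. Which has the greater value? 5.677840685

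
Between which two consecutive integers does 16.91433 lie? 16 and 17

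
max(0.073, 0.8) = 0.8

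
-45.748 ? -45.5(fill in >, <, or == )<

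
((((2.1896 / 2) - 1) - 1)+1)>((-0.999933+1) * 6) True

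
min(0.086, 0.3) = 0.086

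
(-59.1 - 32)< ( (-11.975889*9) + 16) False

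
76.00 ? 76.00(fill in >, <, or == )==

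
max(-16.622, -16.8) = -16.622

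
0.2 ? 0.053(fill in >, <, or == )>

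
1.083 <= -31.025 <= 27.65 False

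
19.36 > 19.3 True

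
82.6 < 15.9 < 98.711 False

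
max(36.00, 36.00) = 36.00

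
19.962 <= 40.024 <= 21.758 False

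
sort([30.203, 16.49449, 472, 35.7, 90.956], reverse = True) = [472, 90.956, 35.7, 30.203, 16.49449]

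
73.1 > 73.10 False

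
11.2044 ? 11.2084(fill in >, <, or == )<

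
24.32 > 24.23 True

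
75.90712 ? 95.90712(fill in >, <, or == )<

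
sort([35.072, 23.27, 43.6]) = [23.27, 35.072, 43.6]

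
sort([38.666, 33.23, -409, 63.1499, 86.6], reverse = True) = [86.6, 63.1499, 38.666, 33.23, -409]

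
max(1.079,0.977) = 1.079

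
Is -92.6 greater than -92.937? Yes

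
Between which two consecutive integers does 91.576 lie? 91 and 92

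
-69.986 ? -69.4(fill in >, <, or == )<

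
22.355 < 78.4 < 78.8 True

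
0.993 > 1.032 False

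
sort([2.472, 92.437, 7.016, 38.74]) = [2.472, 7.016, 38.74, 92.437]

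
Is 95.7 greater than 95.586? Yes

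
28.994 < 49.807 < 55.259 True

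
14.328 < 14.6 True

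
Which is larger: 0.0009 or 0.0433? 0.0433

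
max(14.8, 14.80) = 14.80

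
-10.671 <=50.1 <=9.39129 False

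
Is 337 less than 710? Yes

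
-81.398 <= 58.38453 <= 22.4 False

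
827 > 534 True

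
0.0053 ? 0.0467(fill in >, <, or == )<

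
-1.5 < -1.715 False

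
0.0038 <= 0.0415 True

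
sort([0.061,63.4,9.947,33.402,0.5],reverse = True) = [63.4,33.402,9.947,0.5,0.061]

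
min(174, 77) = 77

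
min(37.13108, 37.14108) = 37.13108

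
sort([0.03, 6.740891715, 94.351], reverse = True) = [94.351, 6.740891715, 0.03]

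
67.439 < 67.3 False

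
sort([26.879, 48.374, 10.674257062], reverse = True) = [48.374, 26.879, 10.674257062]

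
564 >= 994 False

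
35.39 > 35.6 False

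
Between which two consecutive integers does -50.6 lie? -51 and -50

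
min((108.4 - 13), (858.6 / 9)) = 95.4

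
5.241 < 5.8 True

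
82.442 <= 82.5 True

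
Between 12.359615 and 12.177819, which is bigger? 12.359615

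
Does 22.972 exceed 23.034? No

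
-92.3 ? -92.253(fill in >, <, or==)<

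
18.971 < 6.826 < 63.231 False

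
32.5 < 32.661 True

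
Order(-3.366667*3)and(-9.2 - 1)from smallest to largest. (-9.2 - 1), (-3.366667*3)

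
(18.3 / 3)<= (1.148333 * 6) True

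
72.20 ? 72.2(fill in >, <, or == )==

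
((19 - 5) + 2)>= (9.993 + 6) True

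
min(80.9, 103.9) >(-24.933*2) True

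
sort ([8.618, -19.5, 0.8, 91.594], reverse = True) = [91.594, 8.618, 0.8, -19.5]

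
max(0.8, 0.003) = 0.8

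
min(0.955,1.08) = 0.955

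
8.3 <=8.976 True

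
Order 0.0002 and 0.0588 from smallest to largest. 0.0002, 0.0588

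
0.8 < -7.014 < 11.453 False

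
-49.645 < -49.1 True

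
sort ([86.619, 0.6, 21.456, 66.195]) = [0.6, 21.456, 66.195, 86.619]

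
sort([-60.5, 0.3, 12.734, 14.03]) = [-60.5, 0.3, 12.734, 14.03]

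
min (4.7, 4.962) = 4.7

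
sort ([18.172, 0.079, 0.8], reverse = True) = [18.172, 0.8, 0.079]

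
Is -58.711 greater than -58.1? No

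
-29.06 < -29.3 False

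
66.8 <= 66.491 False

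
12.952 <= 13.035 True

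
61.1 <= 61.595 True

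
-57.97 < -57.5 True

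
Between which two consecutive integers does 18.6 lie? 18 and 19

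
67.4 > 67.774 False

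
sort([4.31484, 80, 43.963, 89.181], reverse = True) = [89.181, 80, 43.963, 4.31484]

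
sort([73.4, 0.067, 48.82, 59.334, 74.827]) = [0.067, 48.82, 59.334, 73.4, 74.827]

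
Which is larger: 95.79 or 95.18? 95.79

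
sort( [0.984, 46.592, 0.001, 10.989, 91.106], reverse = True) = [91.106, 46.592, 10.989, 0.984, 0.001]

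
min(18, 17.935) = 17.935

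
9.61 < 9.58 False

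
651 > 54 True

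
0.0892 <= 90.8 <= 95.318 True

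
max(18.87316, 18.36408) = 18.87316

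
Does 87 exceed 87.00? No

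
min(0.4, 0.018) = 0.018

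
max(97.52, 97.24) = 97.52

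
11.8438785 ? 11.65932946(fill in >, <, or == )>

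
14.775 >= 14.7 True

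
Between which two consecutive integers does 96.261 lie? 96 and 97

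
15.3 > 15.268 True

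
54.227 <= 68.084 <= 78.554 True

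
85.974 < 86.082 True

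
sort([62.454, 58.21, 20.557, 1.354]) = [1.354, 20.557, 58.21, 62.454]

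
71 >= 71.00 True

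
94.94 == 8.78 False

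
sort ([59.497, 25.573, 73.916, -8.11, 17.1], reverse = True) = [73.916, 59.497, 25.573, 17.1, -8.11]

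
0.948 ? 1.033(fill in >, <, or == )<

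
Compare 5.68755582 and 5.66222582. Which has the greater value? 5.68755582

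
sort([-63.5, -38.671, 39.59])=[-63.5, -38.671, 39.59]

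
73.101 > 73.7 False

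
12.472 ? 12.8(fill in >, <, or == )<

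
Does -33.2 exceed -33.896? Yes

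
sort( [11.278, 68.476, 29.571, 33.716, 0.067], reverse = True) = [68.476, 33.716, 29.571, 11.278, 0.067]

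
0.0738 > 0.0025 True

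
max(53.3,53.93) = 53.93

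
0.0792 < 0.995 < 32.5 True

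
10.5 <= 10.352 False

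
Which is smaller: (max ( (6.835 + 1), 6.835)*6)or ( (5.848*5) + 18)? (max ( (6.835 + 1), 6.835)*6)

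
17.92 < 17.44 False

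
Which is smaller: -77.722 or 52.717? -77.722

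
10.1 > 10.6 False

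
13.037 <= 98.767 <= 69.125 False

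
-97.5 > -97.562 True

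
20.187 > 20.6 False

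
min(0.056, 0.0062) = 0.0062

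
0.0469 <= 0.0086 False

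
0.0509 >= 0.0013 True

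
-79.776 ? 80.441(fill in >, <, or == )<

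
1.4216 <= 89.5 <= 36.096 False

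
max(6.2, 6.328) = 6.328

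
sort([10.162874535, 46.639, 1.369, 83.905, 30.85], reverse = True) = [83.905, 46.639, 30.85, 10.162874535, 1.369]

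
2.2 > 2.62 False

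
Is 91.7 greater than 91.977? No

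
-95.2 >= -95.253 True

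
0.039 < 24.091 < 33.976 True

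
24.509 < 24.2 False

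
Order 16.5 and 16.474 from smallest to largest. 16.474, 16.5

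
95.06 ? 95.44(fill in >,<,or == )<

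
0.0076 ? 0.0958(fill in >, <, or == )<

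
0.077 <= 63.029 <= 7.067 False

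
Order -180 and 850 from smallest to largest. -180, 850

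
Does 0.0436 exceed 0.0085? Yes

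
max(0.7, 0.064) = 0.7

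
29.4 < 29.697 True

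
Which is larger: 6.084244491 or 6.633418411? 6.633418411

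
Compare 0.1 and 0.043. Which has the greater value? 0.1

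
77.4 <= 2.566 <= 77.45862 False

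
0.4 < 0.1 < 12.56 False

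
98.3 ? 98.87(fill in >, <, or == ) <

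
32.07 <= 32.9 True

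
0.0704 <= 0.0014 False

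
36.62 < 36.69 True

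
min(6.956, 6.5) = 6.5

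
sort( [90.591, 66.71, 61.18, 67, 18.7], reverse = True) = [90.591, 67, 66.71, 61.18, 18.7]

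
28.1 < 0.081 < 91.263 False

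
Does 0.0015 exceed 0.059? No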